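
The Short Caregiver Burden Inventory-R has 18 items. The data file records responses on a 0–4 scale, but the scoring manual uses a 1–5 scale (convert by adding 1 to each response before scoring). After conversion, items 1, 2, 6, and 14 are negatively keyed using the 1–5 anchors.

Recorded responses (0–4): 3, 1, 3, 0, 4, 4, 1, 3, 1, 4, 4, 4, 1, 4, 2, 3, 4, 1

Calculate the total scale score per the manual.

57

Convert to 1–5: 4, 2, 4, 1, 5, 5, 2, 4, 2, 5, 5, 5, 2, 5, 3, 4, 5, 2
Reverse-coded (on a 1–5 scale, reversed = 6 − raw):
  item 1: 6 − 4 = 2
  item 2: 6 − 2 = 4
  item 6: 6 − 5 = 1
  item 14: 6 − 5 = 1
Scored: 2, 4, 4, 1, 5, 1, 2, 4, 2, 5, 5, 5, 2, 1, 3, 4, 5, 2
Total = 57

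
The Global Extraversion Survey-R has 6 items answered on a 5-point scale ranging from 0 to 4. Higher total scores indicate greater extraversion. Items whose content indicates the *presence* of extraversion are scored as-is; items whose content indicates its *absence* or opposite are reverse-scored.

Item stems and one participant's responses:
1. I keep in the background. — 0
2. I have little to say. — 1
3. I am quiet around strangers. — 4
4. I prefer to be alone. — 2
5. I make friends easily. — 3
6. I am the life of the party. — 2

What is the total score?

Items 1, 2, 3, 4 describe the absence/opposite of extraversion → reverse-score.
on a 0–4 scale, reversed = 4 − raw.
  item 1: 4 − 0 = 4
  item 2: 4 − 1 = 3
  item 3: 4 − 4 = 0
  item 4: 4 − 2 = 2
  item 5: 3
  item 6: 2
Total = 4 + 3 + 0 + 2 + 3 + 2 = 14

14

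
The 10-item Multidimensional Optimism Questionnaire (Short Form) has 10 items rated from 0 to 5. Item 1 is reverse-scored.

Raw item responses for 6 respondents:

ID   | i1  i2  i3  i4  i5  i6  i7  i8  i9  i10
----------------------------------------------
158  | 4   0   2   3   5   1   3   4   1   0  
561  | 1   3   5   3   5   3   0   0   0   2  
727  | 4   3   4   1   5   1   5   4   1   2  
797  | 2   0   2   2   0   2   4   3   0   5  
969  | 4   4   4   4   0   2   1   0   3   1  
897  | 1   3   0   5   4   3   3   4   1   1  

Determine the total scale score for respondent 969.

Respondent 969 raw: 4, 4, 4, 4, 0, 2, 1, 0, 3, 1.
Reverse-coded (reverse-coded value = 5 − response):
  item 1: 5 − 4 = 1
  item 2: 4
  item 3: 4
  item 4: 4
  item 5: 0
  item 6: 2
  item 7: 1
  item 8: 0
  item 9: 3
  item 10: 1
Sum = 1 + 4 + 4 + 4 + 0 + 2 + 1 + 0 + 3 + 1 = 20

20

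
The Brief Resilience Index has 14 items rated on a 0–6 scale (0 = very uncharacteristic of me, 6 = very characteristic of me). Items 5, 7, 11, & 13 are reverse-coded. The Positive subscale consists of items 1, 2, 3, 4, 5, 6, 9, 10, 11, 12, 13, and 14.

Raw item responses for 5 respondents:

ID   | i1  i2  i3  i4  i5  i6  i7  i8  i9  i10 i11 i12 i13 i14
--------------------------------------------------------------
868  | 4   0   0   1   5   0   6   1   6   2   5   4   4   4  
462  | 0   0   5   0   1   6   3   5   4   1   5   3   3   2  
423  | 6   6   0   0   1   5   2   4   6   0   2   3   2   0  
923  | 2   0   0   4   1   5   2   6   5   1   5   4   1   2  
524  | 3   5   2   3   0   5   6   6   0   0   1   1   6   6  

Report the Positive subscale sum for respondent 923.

Respondent 923 raw: 2, 0, 0, 4, 1, 5, 2, 6, 5, 1, 5, 4, 1, 2.
Positive items: 1, 2, 3, 4, 5, 6, 9, 10, 11, 12, 13, 14.
Reverse-coded (reversed = (0+6) − raw = 6 − raw):
  item 1: 2
  item 2: 0
  item 3: 0
  item 4: 4
  item 5: 6 − 1 = 5
  item 6: 5
  item 9: 5
  item 10: 1
  item 11: 6 − 5 = 1
  item 12: 4
  item 13: 6 − 1 = 5
  item 14: 2
Sum = 2 + 0 + 0 + 4 + 5 + 5 + 5 + 1 + 1 + 4 + 5 + 2 = 34

34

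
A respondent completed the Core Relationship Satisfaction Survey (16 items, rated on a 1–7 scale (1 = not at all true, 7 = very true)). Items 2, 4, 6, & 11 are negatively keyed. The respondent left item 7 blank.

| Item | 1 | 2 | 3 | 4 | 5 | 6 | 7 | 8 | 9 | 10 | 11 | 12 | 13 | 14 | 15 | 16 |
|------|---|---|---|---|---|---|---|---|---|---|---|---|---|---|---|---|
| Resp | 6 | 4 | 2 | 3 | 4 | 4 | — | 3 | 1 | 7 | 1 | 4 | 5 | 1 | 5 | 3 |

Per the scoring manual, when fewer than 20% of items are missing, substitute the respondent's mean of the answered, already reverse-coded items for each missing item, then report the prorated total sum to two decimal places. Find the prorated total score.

Reverse-coded (reversed = (1+7) − raw = 8 − raw):
  item 2: 8 − 4 = 4
  item 4: 8 − 3 = 5
  item 6: 8 − 4 = 4
  item 11: 8 − 1 = 7
Completed scored items (15 of 16): 6, 4, 2, 5, 4, 4, 3, 1, 7, 7, 4, 5, 1, 5, 3; sum = 61.
Person mean = 61 / 15 ≈ 4.0667
Prorated total = (61 / 15) × 16 = 65.07 (to 2 dp)

65.07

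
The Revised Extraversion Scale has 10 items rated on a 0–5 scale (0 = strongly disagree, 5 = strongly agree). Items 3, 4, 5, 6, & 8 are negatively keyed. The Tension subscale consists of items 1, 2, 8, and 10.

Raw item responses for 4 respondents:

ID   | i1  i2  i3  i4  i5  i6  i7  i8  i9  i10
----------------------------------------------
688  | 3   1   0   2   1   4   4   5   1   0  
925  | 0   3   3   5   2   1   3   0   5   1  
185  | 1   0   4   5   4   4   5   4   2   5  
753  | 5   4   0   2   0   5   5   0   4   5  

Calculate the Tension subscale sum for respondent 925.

Respondent 925 raw: 0, 3, 3, 5, 2, 1, 3, 0, 5, 1.
Tension items: 1, 2, 8, 10.
Reverse-coded (reversed = (0+5) − raw = 5 − raw):
  item 1: 0
  item 2: 3
  item 8: 5 − 0 = 5
  item 10: 1
Sum = 0 + 3 + 5 + 1 = 9

9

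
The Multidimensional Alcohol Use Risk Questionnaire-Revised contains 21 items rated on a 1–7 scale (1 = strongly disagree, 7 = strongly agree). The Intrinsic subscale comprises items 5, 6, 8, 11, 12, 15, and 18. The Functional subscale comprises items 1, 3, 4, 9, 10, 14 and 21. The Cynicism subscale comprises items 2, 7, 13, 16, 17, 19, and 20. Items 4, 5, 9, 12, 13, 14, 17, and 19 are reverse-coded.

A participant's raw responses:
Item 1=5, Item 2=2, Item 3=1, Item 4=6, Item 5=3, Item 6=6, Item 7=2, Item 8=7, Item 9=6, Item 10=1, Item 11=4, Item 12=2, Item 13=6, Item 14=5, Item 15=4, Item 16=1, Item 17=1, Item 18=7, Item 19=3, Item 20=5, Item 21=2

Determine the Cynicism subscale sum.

Cynicism items: 2, 7, 13, 16, 17, 19, 20.
Of these, items 13, 17, & 19 are reverse-coded; reversed = (1+7) − raw = 8 − raw.
  item 2: 2
  item 7: 2
  item 13: 8 − 6 = 2
  item 16: 1
  item 17: 8 − 1 = 7
  item 19: 8 − 3 = 5
  item 20: 5
Sum = 2 + 2 + 2 + 1 + 7 + 5 + 5 = 24

24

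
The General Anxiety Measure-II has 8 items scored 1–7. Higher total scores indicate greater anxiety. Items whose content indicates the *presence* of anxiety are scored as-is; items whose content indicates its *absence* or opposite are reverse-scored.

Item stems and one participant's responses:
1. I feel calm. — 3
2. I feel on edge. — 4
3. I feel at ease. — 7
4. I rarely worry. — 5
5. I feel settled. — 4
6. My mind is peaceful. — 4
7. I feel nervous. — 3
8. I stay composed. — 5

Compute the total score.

27

Items 1, 3, 4, 5, 6, 8 describe the absence/opposite of anxiety → reverse-score.
reverse-coded value = 8 − response.
  item 1: 8 − 3 = 5
  item 2: 4
  item 3: 8 − 7 = 1
  item 4: 8 − 5 = 3
  item 5: 8 − 4 = 4
  item 6: 8 − 4 = 4
  item 7: 3
  item 8: 8 − 5 = 3
Total = 5 + 4 + 1 + 3 + 4 + 4 + 3 + 3 = 27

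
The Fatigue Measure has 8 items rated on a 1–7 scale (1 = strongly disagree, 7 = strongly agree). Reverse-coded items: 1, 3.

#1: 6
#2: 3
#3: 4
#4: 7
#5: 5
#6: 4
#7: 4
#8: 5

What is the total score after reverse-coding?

Reverse-coded items use 8 − raw:
  item 1: 8 − 6 = 2
  item 3: 8 − 4 = 4
Scored items: 2, 3, 4, 7, 5, 4, 4, 5
Total = 2 + 3 + 4 + 7 + 5 + 4 + 4 + 5 = 34

34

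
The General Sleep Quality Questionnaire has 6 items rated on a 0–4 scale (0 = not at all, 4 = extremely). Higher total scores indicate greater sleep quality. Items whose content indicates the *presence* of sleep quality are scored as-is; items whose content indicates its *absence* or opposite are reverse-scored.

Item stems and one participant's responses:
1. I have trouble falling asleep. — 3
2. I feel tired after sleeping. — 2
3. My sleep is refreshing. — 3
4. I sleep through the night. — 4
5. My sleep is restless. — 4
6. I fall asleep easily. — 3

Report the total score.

Items 1, 2, 5 describe the absence/opposite of sleep quality → reverse-score.
reversed = (0+4) − raw = 4 − raw.
  item 1: 4 − 3 = 1
  item 2: 4 − 2 = 2
  item 3: 3
  item 4: 4
  item 5: 4 − 4 = 0
  item 6: 3
Total = 1 + 2 + 3 + 4 + 0 + 3 = 13

13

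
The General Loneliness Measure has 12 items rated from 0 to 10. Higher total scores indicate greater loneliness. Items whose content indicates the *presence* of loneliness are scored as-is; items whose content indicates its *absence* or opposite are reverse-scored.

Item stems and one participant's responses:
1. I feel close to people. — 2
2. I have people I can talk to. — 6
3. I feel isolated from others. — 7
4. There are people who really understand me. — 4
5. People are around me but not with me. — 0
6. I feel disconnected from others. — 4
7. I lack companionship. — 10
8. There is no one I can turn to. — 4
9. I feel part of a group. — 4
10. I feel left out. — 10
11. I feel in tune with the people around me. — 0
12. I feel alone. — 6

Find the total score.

75

Items 1, 2, 4, 9, 11 describe the absence/opposite of loneliness → reverse-score.
reversed = (0+10) − raw = 10 − raw.
  item 1: 10 − 2 = 8
  item 2: 10 − 6 = 4
  item 3: 7
  item 4: 10 − 4 = 6
  item 5: 0
  item 6: 4
  item 7: 10
  item 8: 4
  item 9: 10 − 4 = 6
  item 10: 10
  item 11: 10 − 0 = 10
  item 12: 6
Total = 8 + 4 + 7 + 6 + 0 + 4 + 10 + 4 + 6 + 10 + 10 + 6 = 75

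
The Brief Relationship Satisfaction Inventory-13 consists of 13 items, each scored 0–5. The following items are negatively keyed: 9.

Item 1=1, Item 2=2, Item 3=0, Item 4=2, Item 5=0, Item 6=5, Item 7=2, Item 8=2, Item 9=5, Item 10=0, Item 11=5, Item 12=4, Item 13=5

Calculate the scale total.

28

Reversing item 9 with 5 − raw:
Total = 1 + 2 + 0 + 2 + 0 + 5 + 2 + 2 + (5−5) + 0 + 5 + 4 + 5
      = 1 + 2 + 0 + 2 + 0 + 5 + 2 + 2 + 0 + 0 + 5 + 4 + 5 = 28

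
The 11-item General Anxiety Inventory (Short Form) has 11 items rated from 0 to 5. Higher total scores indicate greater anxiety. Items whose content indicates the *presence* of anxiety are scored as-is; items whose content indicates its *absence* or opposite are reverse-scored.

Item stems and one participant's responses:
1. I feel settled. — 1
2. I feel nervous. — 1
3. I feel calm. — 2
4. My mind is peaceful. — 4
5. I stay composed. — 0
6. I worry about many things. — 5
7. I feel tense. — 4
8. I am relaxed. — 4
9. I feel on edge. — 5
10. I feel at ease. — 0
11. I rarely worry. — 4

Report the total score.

35

Items 1, 3, 4, 5, 8, 10, 11 describe the absence/opposite of anxiety → reverse-score.
reverse-coded value = 5 − response.
  item 1: 5 − 1 = 4
  item 2: 1
  item 3: 5 − 2 = 3
  item 4: 5 − 4 = 1
  item 5: 5 − 0 = 5
  item 6: 5
  item 7: 4
  item 8: 5 − 4 = 1
  item 9: 5
  item 10: 5 − 0 = 5
  item 11: 5 − 4 = 1
Total = 4 + 1 + 3 + 1 + 5 + 5 + 4 + 1 + 5 + 5 + 1 = 35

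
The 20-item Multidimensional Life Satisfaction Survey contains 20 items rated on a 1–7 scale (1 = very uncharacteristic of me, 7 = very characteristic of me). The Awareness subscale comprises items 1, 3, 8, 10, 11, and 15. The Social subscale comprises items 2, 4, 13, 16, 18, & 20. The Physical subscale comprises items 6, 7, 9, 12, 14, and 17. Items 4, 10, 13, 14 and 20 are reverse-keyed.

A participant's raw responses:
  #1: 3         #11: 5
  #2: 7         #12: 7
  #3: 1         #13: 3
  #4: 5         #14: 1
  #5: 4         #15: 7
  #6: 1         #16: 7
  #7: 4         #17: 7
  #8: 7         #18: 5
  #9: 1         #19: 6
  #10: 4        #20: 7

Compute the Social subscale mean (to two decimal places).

4.67

Social items: 2, 4, 13, 16, 18, 20.
Of these, items 4, 13 and 20 are reverse-keyed; reversed = (1+7) − raw = 8 − raw.
  item 2: 7
  item 4: 8 − 5 = 3
  item 13: 8 − 3 = 5
  item 16: 7
  item 18: 5
  item 20: 8 − 7 = 1
Sum = 7 + 3 + 5 + 7 + 5 + 1 = 28
Mean = 28 / 6 = 4.67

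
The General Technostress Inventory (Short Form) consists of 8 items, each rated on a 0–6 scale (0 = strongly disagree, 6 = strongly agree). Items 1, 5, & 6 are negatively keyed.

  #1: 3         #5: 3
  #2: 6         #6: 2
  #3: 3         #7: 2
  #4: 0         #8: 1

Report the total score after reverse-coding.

Reverse-coded items (on a 0–6 scale, reversed = 6 − raw):
  item 1: 6 − 3 = 3
  item 5: 6 − 3 = 3
  item 6: 6 − 2 = 4
Scored responses: 3, 6, 3, 0, 3, 4, 2, 1
Total = 3 + 6 + 3 + 0 + 3 + 4 + 2 + 1 = 22

22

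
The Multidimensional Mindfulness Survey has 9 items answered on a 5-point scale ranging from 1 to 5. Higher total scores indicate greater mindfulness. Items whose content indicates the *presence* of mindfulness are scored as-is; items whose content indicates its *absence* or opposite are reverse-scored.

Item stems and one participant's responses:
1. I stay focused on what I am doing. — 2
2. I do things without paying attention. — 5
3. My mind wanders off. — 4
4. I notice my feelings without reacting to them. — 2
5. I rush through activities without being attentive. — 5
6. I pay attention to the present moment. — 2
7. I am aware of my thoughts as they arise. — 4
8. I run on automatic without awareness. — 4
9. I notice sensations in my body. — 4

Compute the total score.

20

Items 2, 3, 5, 8 describe the absence/opposite of mindfulness → reverse-score.
reversed = (1+5) − raw = 6 − raw.
  item 1: 2
  item 2: 6 − 5 = 1
  item 3: 6 − 4 = 2
  item 4: 2
  item 5: 6 − 5 = 1
  item 6: 2
  item 7: 4
  item 8: 6 − 4 = 2
  item 9: 4
Total = 2 + 1 + 2 + 2 + 1 + 2 + 4 + 2 + 4 = 20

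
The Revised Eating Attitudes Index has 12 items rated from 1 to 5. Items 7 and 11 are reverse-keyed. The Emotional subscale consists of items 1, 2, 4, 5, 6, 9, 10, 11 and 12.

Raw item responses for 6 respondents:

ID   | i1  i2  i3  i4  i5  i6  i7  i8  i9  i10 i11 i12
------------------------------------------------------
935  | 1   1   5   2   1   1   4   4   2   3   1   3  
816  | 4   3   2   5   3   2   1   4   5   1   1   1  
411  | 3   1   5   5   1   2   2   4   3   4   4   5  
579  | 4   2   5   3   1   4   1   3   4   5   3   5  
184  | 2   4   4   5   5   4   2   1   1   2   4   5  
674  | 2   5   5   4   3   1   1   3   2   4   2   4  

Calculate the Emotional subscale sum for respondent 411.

Respondent 411 raw: 3, 1, 5, 5, 1, 2, 2, 4, 3, 4, 4, 5.
Emotional items: 1, 2, 4, 5, 6, 9, 10, 11, 12.
Reverse-coded (reverse-coded value = 6 − response):
  item 1: 3
  item 2: 1
  item 4: 5
  item 5: 1
  item 6: 2
  item 9: 3
  item 10: 4
  item 11: 6 − 4 = 2
  item 12: 5
Sum = 3 + 1 + 5 + 1 + 2 + 3 + 4 + 2 + 5 = 26

26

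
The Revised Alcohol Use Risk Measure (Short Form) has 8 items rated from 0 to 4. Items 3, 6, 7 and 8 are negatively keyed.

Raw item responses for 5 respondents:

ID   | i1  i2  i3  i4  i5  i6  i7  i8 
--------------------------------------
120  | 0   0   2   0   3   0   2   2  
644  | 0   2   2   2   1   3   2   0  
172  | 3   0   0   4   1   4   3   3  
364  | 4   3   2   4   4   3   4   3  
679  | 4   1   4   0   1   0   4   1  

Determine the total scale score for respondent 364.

19

Respondent 364 raw: 4, 3, 2, 4, 4, 3, 4, 3.
Reverse-coded (on a 0–4 scale, reversed = 4 − raw):
  item 1: 4
  item 2: 3
  item 3: 4 − 2 = 2
  item 4: 4
  item 5: 4
  item 6: 4 − 3 = 1
  item 7: 4 − 4 = 0
  item 8: 4 − 3 = 1
Sum = 4 + 3 + 2 + 4 + 4 + 1 + 0 + 1 = 19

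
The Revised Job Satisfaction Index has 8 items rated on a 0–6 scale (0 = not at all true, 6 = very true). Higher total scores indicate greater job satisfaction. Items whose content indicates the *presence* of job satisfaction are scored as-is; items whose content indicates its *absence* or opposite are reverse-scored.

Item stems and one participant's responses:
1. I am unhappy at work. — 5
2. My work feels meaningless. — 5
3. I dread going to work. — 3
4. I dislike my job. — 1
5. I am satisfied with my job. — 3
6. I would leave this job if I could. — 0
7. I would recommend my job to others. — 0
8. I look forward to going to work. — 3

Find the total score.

22

Items 1, 2, 3, 4, 6 describe the absence/opposite of job satisfaction → reverse-score.
reversed = (0+6) − raw = 6 − raw.
  item 1: 6 − 5 = 1
  item 2: 6 − 5 = 1
  item 3: 6 − 3 = 3
  item 4: 6 − 1 = 5
  item 5: 3
  item 6: 6 − 0 = 6
  item 7: 0
  item 8: 3
Total = 1 + 1 + 3 + 5 + 3 + 6 + 0 + 3 = 22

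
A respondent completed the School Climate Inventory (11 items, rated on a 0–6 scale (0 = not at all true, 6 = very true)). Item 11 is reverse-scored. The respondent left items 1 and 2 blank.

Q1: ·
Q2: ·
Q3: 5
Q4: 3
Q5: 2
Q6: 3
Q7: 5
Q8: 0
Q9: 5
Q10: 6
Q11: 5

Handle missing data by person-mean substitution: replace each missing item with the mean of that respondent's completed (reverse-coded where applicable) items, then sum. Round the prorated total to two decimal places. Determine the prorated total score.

Reverse-coded (on a 0–6 scale, reversed = 6 − raw):
  item 11: 6 − 5 = 1
Completed scored items (9 of 11): 5, 3, 2, 3, 5, 0, 5, 6, 1; sum = 30.
Person mean = 30 / 9 ≈ 3.3333
Prorated total = (30 / 9) × 11 = 36.67 (to 2 dp)

36.67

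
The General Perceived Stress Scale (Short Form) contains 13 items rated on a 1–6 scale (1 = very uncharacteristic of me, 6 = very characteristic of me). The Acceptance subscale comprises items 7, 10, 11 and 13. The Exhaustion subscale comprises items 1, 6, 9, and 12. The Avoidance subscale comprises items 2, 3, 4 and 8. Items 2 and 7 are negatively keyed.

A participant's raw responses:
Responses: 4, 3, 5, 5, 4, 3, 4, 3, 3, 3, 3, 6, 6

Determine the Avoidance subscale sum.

Avoidance items: 2, 3, 4, 8.
Of these, item 2 is negatively keyed; reversed = (1+6) − raw = 7 − raw.
  item 2: 7 − 3 = 4
  item 3: 5
  item 4: 5
  item 8: 3
Sum = 4 + 5 + 5 + 3 = 17

17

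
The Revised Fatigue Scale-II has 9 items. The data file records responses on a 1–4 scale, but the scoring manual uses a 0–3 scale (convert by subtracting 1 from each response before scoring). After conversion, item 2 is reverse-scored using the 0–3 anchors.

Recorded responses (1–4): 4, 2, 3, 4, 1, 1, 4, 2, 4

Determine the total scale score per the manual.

17

Convert to 0–3: 3, 1, 2, 3, 0, 0, 3, 1, 3
Reverse-coded (reversed = (0+3) − raw = 3 − raw):
  item 2: 3 − 1 = 2
Scored: 3, 2, 2, 3, 0, 0, 3, 1, 3
Total = 17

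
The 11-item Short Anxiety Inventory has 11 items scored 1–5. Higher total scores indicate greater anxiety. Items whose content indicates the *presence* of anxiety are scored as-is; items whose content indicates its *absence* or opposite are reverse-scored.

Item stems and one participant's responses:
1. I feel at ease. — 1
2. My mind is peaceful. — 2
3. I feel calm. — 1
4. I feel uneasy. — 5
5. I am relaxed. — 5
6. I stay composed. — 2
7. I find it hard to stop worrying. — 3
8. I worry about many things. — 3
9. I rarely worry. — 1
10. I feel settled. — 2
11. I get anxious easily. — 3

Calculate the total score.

42

Items 1, 2, 3, 5, 6, 9, 10 describe the absence/opposite of anxiety → reverse-score.
reverse-coded value = 6 − response.
  item 1: 6 − 1 = 5
  item 2: 6 − 2 = 4
  item 3: 6 − 1 = 5
  item 4: 5
  item 5: 6 − 5 = 1
  item 6: 6 − 2 = 4
  item 7: 3
  item 8: 3
  item 9: 6 − 1 = 5
  item 10: 6 − 2 = 4
  item 11: 3
Total = 5 + 4 + 5 + 5 + 1 + 4 + 3 + 3 + 5 + 4 + 3 = 42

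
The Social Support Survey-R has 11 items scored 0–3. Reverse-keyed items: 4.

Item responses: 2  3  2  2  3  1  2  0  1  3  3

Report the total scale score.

Reverse-keyed items use 3 − raw:
  item 4: 3 − 2 = 1
Scored items: 2, 3, 2, 1, 3, 1, 2, 0, 1, 3, 3
Total = 2 + 3 + 2 + 1 + 3 + 1 + 2 + 0 + 1 + 3 + 3 = 21

21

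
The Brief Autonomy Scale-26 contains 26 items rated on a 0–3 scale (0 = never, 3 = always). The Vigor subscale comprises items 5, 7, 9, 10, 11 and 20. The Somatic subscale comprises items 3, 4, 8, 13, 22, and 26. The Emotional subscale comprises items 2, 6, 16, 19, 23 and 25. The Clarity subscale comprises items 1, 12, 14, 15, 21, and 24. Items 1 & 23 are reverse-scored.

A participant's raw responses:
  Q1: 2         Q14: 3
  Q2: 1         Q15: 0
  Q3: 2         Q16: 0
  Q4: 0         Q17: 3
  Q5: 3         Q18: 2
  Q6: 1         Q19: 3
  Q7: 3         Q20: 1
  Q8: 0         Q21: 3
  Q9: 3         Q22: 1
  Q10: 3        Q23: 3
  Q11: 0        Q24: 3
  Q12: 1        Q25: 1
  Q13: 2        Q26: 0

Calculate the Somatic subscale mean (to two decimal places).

0.83

Somatic items: 3, 4, 8, 13, 22, 26.
  item 3: 2
  item 4: 0
  item 8: 0
  item 13: 2
  item 22: 1
  item 26: 0
Sum = 2 + 0 + 0 + 2 + 1 + 0 = 5
Mean = 5 / 6 = 0.83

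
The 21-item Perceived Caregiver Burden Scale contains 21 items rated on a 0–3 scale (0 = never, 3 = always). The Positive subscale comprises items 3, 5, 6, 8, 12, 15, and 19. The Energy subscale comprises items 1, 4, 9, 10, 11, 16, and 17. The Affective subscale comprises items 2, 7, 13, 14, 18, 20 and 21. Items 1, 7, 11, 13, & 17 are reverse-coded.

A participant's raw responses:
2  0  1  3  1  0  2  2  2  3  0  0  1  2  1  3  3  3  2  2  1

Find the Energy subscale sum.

15

Energy items: 1, 4, 9, 10, 11, 16, 17.
Of these, items 1, 11, and 17 are reverse-coded; reverse-coded value = 3 − response.
  item 1: 3 − 2 = 1
  item 4: 3
  item 9: 2
  item 10: 3
  item 11: 3 − 0 = 3
  item 16: 3
  item 17: 3 − 3 = 0
Sum = 1 + 3 + 2 + 3 + 3 + 3 + 0 = 15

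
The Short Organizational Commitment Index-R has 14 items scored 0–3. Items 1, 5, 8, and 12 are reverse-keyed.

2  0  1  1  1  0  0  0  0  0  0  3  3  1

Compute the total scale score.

12

Reverse-coded items (reverse-coded value = 3 − response):
  item 1: 3 − 2 = 1
  item 5: 3 − 1 = 2
  item 8: 3 − 0 = 3
  item 12: 3 − 3 = 0
Scored responses: 1, 0, 1, 1, 2, 0, 0, 3, 0, 0, 0, 0, 3, 1
Total = 1 + 0 + 1 + 1 + 2 + 0 + 0 + 3 + 0 + 0 + 0 + 0 + 3 + 1 = 12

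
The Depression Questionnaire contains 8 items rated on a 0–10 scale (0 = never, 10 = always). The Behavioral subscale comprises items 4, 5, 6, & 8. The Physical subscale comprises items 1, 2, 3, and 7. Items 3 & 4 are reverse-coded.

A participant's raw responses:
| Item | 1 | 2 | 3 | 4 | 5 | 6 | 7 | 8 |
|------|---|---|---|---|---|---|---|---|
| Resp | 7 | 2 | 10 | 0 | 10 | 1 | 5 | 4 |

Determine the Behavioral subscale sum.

Behavioral items: 4, 5, 6, 8.
Of these, item 4 is reverse-coded; reverse-coded value = 10 − response.
  item 4: 10 − 0 = 10
  item 5: 10
  item 6: 1
  item 8: 4
Sum = 10 + 10 + 1 + 4 = 25

25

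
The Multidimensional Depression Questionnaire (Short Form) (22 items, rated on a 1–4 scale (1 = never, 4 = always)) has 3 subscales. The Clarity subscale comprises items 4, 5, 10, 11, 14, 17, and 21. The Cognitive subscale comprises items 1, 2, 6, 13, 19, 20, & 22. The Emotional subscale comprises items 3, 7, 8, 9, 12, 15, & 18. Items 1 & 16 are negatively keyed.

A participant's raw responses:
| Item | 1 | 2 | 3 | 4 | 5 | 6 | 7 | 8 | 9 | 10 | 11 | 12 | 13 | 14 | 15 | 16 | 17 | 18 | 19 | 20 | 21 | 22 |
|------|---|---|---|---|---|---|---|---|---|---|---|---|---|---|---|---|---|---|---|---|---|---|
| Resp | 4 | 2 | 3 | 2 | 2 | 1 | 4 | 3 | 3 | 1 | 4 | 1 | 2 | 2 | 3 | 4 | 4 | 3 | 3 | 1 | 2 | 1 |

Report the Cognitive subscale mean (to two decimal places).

1.57

Cognitive items: 1, 2, 6, 13, 19, 20, 22.
Of these, item 1 is negatively keyed; reverse-coded value = 5 − response.
  item 1: 5 − 4 = 1
  item 2: 2
  item 6: 1
  item 13: 2
  item 19: 3
  item 20: 1
  item 22: 1
Sum = 1 + 2 + 1 + 2 + 3 + 1 + 1 = 11
Mean = 11 / 7 = 1.57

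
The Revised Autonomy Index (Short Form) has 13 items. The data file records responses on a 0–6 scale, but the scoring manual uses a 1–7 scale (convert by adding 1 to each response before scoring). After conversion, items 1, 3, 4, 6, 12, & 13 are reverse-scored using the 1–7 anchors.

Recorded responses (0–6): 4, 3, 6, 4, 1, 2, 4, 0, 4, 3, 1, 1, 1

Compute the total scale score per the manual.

Convert to 1–7: 5, 4, 7, 5, 2, 3, 5, 1, 5, 4, 2, 2, 2
Reverse-coded (reverse-coded value = 8 − response):
  item 1: 8 − 5 = 3
  item 3: 8 − 7 = 1
  item 4: 8 − 5 = 3
  item 6: 8 − 3 = 5
  item 12: 8 − 2 = 6
  item 13: 8 − 2 = 6
Scored: 3, 4, 1, 3, 2, 5, 5, 1, 5, 4, 2, 6, 6
Total = 47

47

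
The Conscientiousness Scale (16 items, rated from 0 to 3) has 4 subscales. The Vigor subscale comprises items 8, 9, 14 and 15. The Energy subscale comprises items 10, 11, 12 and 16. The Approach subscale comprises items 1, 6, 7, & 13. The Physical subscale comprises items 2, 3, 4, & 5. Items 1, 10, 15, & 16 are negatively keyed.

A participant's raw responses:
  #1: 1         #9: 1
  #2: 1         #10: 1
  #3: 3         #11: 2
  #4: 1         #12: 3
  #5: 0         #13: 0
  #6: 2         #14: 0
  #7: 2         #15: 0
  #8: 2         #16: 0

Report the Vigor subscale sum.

Vigor items: 8, 9, 14, 15.
Of these, item 15 is negatively keyed; reversed = (0+3) − raw = 3 − raw.
  item 8: 2
  item 9: 1
  item 14: 0
  item 15: 3 − 0 = 3
Sum = 2 + 1 + 0 + 3 = 6

6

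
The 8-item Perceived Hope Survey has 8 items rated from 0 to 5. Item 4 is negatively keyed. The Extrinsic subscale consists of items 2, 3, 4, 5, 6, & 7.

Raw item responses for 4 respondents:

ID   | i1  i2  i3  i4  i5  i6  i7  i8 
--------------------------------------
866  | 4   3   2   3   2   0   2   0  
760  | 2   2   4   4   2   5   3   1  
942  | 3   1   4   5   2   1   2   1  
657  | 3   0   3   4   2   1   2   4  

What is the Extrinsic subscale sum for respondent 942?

Respondent 942 raw: 3, 1, 4, 5, 2, 1, 2, 1.
Extrinsic items: 2, 3, 4, 5, 6, 7.
Reverse-coded (reverse-coded value = 5 − response):
  item 2: 1
  item 3: 4
  item 4: 5 − 5 = 0
  item 5: 2
  item 6: 1
  item 7: 2
Sum = 1 + 4 + 0 + 2 + 1 + 2 = 10

10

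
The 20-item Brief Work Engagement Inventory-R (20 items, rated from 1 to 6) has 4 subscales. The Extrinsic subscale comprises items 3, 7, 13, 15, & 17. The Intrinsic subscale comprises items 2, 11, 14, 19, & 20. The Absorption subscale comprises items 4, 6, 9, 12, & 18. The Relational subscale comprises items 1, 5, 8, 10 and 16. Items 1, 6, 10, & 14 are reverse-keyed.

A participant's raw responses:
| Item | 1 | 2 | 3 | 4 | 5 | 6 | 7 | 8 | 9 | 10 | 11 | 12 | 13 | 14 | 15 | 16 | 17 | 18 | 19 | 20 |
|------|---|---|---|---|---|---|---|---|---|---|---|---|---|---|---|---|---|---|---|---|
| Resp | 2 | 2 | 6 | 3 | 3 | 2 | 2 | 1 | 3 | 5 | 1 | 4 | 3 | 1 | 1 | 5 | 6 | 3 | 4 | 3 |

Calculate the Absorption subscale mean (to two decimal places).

3.60

Absorption items: 4, 6, 9, 12, 18.
Of these, item 6 is reverse-keyed; reversed = (1+6) − raw = 7 − raw.
  item 4: 3
  item 6: 7 − 2 = 5
  item 9: 3
  item 12: 4
  item 18: 3
Sum = 3 + 5 + 3 + 4 + 3 = 18
Mean = 18 / 5 = 3.60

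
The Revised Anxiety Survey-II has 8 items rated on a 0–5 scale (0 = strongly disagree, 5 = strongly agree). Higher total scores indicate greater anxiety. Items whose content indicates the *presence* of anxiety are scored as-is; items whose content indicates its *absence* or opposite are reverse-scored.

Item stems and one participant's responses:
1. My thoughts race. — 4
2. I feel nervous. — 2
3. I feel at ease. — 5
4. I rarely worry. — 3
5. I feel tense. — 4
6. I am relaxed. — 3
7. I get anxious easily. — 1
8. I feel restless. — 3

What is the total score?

18

Items 3, 4, 6 describe the absence/opposite of anxiety → reverse-score.
reverse-coded value = 5 − response.
  item 1: 4
  item 2: 2
  item 3: 5 − 5 = 0
  item 4: 5 − 3 = 2
  item 5: 4
  item 6: 5 − 3 = 2
  item 7: 1
  item 8: 3
Total = 4 + 2 + 0 + 2 + 4 + 2 + 1 + 3 = 18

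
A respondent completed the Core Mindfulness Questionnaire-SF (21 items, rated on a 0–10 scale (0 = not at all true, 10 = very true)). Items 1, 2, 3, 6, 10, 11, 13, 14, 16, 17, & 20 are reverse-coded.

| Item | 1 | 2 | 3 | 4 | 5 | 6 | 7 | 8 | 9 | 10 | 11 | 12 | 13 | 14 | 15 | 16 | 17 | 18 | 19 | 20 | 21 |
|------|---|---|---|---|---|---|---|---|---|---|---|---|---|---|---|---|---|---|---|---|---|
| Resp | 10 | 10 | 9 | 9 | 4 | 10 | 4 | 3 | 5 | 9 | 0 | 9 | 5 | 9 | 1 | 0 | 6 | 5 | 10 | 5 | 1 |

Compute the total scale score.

Reversing items 1, 2, 3, 6, 10, 11, 13, 14, 16, 17 and 20 with 10 − raw:
Total = (10−10) + (10−10) + (10−9) + 9 + 4 + (10−10) + 4 + 3 + 5 + (10−9) + (10−0) + 9 + (10−5) + (10−9) + 1 + (10−0) + (10−6) + 5 + 10 + (10−5) + 1
      = 0 + 0 + 1 + 9 + 4 + 0 + 4 + 3 + 5 + 1 + 10 + 9 + 5 + 1 + 1 + 10 + 4 + 5 + 10 + 5 + 1 = 88

88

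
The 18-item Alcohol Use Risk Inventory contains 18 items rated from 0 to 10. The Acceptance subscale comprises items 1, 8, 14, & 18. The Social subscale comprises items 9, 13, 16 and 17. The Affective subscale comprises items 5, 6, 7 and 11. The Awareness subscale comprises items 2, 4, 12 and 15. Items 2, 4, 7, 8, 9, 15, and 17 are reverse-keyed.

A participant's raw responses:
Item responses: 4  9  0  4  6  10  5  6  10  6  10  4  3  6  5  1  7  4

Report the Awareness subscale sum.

16

Awareness items: 2, 4, 12, 15.
Of these, items 2, 4, & 15 are reverse-keyed; on a 0–10 scale, reversed = 10 − raw.
  item 2: 10 − 9 = 1
  item 4: 10 − 4 = 6
  item 12: 4
  item 15: 10 − 5 = 5
Sum = 1 + 6 + 4 + 5 = 16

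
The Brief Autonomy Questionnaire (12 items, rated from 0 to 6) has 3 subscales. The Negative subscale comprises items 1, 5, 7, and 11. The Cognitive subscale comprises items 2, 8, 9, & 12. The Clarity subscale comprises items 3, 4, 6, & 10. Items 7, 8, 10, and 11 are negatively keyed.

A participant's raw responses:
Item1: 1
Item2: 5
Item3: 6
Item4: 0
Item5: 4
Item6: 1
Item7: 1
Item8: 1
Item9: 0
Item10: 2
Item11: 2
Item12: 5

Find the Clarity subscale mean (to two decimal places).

2.75

Clarity items: 3, 4, 6, 10.
Of these, item 10 is negatively keyed; reversed = (0+6) − raw = 6 − raw.
  item 3: 6
  item 4: 0
  item 6: 1
  item 10: 6 − 2 = 4
Sum = 6 + 0 + 1 + 4 = 11
Mean = 11 / 4 = 2.75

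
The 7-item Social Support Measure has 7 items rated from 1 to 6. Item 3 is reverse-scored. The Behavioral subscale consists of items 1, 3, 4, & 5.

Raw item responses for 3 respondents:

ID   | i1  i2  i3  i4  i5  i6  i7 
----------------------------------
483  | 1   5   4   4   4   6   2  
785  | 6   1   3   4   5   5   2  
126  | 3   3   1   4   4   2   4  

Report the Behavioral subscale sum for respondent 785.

19

Respondent 785 raw: 6, 1, 3, 4, 5, 5, 2.
Behavioral items: 1, 3, 4, 5.
Reverse-coded (reversed = (1+6) − raw = 7 − raw):
  item 1: 6
  item 3: 7 − 3 = 4
  item 4: 4
  item 5: 5
Sum = 6 + 4 + 4 + 5 = 19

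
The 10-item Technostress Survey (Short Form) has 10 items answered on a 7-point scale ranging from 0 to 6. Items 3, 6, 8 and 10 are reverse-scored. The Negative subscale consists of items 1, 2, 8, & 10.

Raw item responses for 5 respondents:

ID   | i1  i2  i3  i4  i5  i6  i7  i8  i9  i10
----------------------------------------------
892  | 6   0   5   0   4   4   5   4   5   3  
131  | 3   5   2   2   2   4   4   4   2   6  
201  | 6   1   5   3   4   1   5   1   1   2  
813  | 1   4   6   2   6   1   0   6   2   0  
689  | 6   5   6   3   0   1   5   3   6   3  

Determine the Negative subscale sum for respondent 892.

Respondent 892 raw: 6, 0, 5, 0, 4, 4, 5, 4, 5, 3.
Negative items: 1, 2, 8, 10.
Reverse-coded (reverse-coded value = 6 − response):
  item 1: 6
  item 2: 0
  item 8: 6 − 4 = 2
  item 10: 6 − 3 = 3
Sum = 6 + 0 + 2 + 3 = 11

11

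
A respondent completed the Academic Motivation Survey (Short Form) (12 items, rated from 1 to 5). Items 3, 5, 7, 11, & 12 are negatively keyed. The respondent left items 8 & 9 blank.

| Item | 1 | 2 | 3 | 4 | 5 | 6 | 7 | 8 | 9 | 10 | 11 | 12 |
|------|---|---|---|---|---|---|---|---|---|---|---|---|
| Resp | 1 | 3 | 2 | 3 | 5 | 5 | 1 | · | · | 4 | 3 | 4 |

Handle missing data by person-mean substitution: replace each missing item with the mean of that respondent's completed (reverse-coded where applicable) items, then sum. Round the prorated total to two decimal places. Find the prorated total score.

37.20

Reverse-coded (reversed = (1+5) − raw = 6 − raw):
  item 3: 6 − 2 = 4
  item 5: 6 − 5 = 1
  item 7: 6 − 1 = 5
  item 11: 6 − 3 = 3
  item 12: 6 − 4 = 2
Completed scored items (10 of 12): 1, 3, 4, 3, 1, 5, 5, 4, 3, 2; sum = 31.
Person mean = 31 / 10 ≈ 3.1000
Prorated total = (31 / 10) × 12 = 37.20 (to 2 dp)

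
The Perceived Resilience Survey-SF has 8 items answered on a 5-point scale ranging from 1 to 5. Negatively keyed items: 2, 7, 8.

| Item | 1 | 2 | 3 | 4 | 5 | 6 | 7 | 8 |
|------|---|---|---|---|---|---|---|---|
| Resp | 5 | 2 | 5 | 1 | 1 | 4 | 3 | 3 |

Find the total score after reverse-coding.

26

Negatively keyed items use 6 − raw:
  item 2: 6 − 2 = 4
  item 7: 6 − 3 = 3
  item 8: 6 − 3 = 3
Scored responses: 5, 4, 5, 1, 1, 4, 3, 3
Total = 5 + 4 + 5 + 1 + 1 + 4 + 3 + 3 = 26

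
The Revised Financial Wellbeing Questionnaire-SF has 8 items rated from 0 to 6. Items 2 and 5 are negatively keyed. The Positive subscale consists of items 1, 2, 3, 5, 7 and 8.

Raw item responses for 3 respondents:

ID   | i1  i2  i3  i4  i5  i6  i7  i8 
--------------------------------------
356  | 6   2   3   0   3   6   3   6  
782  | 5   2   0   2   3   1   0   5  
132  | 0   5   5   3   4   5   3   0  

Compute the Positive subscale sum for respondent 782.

17

Respondent 782 raw: 5, 2, 0, 2, 3, 1, 0, 5.
Positive items: 1, 2, 3, 5, 7, 8.
Reverse-coded (reverse-coded value = 6 − response):
  item 1: 5
  item 2: 6 − 2 = 4
  item 3: 0
  item 5: 6 − 3 = 3
  item 7: 0
  item 8: 5
Sum = 5 + 4 + 0 + 3 + 0 + 5 = 17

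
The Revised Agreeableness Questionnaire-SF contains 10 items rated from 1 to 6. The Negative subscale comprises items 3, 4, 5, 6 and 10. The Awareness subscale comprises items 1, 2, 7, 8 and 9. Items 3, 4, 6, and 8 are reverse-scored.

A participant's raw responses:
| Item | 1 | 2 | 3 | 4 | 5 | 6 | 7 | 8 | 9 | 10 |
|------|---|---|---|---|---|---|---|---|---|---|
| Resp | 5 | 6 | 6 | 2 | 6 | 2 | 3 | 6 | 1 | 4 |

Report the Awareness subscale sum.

16

Awareness items: 1, 2, 7, 8, 9.
Of these, item 8 is reverse-scored; reverse-coded value = 7 − response.
  item 1: 5
  item 2: 6
  item 7: 3
  item 8: 7 − 6 = 1
  item 9: 1
Sum = 5 + 6 + 3 + 1 + 1 = 16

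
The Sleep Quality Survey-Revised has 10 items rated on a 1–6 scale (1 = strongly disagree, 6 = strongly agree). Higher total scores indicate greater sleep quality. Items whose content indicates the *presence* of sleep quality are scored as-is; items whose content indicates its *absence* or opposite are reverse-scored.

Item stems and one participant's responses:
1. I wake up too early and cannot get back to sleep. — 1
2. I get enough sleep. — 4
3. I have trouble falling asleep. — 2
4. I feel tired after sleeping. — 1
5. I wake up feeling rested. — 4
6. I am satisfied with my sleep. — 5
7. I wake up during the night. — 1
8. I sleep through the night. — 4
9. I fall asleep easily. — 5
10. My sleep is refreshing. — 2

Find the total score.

47

Items 1, 3, 4, 7 describe the absence/opposite of sleep quality → reverse-score.
reversed = (1+6) − raw = 7 − raw.
  item 1: 7 − 1 = 6
  item 2: 4
  item 3: 7 − 2 = 5
  item 4: 7 − 1 = 6
  item 5: 4
  item 6: 5
  item 7: 7 − 1 = 6
  item 8: 4
  item 9: 5
  item 10: 2
Total = 6 + 4 + 5 + 6 + 4 + 5 + 6 + 4 + 5 + 2 = 47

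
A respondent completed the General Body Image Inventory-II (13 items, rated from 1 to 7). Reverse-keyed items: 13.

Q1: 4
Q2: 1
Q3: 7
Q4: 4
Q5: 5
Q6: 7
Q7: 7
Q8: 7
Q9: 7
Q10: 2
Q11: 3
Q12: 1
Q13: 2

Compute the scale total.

61

Reverse-keyed items use 8 − raw:
  item 13: 8 − 2 = 6
Scored responses: 4, 1, 7, 4, 5, 7, 7, 7, 7, 2, 3, 1, 6
Total = 4 + 1 + 7 + 4 + 5 + 7 + 7 + 7 + 7 + 2 + 3 + 1 + 6 = 61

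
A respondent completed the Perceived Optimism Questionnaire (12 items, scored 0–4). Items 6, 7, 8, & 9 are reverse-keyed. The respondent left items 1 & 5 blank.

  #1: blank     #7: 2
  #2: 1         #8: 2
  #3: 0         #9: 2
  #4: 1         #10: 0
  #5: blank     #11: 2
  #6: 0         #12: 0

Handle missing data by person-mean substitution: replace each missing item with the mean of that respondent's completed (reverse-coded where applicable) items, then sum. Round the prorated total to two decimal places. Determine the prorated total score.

Reverse-coded (on a 0–4 scale, reversed = 4 − raw):
  item 6: 4 − 0 = 4
  item 7: 4 − 2 = 2
  item 8: 4 − 2 = 2
  item 9: 4 − 2 = 2
Completed scored items (10 of 12): 1, 0, 1, 4, 2, 2, 2, 0, 2, 0; sum = 14.
Person mean = 14 / 10 ≈ 1.4000
Prorated total = (14 / 10) × 12 = 16.80 (to 2 dp)

16.80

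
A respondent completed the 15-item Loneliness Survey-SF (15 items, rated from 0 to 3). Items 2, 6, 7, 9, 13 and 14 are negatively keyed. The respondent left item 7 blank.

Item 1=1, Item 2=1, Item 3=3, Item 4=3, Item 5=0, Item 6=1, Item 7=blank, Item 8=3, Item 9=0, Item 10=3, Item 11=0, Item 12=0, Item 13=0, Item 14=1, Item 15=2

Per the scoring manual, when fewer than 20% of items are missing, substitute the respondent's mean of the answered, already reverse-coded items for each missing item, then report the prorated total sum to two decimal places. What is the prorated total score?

Reverse-coded (reversed = (0+3) − raw = 3 − raw):
  item 2: 3 − 1 = 2
  item 6: 3 − 1 = 2
  item 9: 3 − 0 = 3
  item 13: 3 − 0 = 3
  item 14: 3 − 1 = 2
Completed scored items (14 of 15): 1, 2, 3, 3, 0, 2, 3, 3, 3, 0, 0, 3, 2, 2; sum = 27.
Person mean = 27 / 14 ≈ 1.9286
Prorated total = (27 / 14) × 15 = 28.93 (to 2 dp)

28.93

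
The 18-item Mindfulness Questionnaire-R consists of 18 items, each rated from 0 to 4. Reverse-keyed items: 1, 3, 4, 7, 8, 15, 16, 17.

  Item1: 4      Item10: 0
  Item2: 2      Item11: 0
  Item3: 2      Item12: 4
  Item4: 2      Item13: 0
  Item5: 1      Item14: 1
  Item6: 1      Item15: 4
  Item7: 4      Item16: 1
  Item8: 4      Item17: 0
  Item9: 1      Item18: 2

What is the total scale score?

Reversing items 1, 3, 4, 7, 8, 15, 16 and 17 with 4 − raw:
Total = (4−4) + 2 + (4−2) + (4−2) + 1 + 1 + (4−4) + (4−4) + 1 + 0 + 0 + 4 + 0 + 1 + (4−4) + (4−1) + (4−0) + 2
      = 0 + 2 + 2 + 2 + 1 + 1 + 0 + 0 + 1 + 0 + 0 + 4 + 0 + 1 + 0 + 3 + 4 + 2 = 23

23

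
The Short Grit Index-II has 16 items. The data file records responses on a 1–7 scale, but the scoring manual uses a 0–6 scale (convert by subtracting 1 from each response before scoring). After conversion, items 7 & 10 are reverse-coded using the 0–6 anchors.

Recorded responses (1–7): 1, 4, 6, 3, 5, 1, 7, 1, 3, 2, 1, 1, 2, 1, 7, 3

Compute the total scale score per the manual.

30

Convert to 0–6: 0, 3, 5, 2, 4, 0, 6, 0, 2, 1, 0, 0, 1, 0, 6, 2
Reverse-coded (reversed = (0+6) − raw = 6 − raw):
  item 7: 6 − 6 = 0
  item 10: 6 − 1 = 5
Scored: 0, 3, 5, 2, 4, 0, 0, 0, 2, 5, 0, 0, 1, 0, 6, 2
Total = 30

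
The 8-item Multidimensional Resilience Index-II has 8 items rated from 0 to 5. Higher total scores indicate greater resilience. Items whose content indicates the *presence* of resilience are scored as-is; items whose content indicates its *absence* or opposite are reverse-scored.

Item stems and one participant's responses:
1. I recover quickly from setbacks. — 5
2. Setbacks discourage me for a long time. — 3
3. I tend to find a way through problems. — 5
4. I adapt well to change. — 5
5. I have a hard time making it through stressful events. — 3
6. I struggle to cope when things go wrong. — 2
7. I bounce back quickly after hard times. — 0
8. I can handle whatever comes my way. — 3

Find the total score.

25

Items 2, 5, 6 describe the absence/opposite of resilience → reverse-score.
on a 0–5 scale, reversed = 5 − raw.
  item 1: 5
  item 2: 5 − 3 = 2
  item 3: 5
  item 4: 5
  item 5: 5 − 3 = 2
  item 6: 5 − 2 = 3
  item 7: 0
  item 8: 3
Total = 5 + 2 + 5 + 5 + 2 + 3 + 0 + 3 = 25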